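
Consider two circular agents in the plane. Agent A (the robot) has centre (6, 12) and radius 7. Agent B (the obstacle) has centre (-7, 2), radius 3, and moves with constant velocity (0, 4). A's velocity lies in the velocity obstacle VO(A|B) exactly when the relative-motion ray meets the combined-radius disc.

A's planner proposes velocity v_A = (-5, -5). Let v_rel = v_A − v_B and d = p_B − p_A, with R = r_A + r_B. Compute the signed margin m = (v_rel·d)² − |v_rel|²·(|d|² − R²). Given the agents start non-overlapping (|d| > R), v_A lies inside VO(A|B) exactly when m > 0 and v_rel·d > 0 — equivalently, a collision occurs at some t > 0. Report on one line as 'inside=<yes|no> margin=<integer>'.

d = (-13, -10),  |d|² = 269;  R = 7+3 = 10,  c = 269−10² = 169
v_rel = (-5, -9),  |v_rel|² = 106;  v_rel·d = (-5)·(-13) + (-9)·(-10) = 155
106·t² − 310·t + 169 = 0  ⇒  m = 155² − 106·169 = 6111
m = 6111 > 0,  v_rel·d = 155 > 0  ⇒  inside

inside=yes margin=6111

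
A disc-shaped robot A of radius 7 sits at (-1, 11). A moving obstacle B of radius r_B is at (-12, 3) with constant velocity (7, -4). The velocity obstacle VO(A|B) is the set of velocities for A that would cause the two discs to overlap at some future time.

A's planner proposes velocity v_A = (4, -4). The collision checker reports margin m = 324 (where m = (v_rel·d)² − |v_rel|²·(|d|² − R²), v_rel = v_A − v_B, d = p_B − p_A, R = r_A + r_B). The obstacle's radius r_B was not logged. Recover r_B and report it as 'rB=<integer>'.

m = 324
d = (-11, -8);  v_rel = (-3, 0),  |v_rel|² = 9
v_rel×d = (-3)·(-8) − (0)·(-11) = 24
since m = R²·9 − 24²:  R² = (576 + 324) / 9 = 100
R = √100 = 10  ⇒  r_B = 10 − 7 = 3

rB=3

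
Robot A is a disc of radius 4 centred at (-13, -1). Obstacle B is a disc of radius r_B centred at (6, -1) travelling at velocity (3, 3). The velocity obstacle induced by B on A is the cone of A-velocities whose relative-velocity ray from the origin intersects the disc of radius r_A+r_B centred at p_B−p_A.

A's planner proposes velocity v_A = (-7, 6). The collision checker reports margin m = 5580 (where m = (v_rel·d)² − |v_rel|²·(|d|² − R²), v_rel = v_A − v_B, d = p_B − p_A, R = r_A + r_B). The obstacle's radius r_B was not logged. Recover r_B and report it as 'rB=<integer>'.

m = 5580
d = (19, 0);  v_rel = (-10, 3),  |v_rel|² = 109
v_rel×d = (-10)·(0) − (3)·(19) = -57
since m = R²·109 − (-57)²:  R² = (3249 + 5580) / 109 = 81
R = √81 = 9  ⇒  r_B = 9 − 4 = 5

rB=5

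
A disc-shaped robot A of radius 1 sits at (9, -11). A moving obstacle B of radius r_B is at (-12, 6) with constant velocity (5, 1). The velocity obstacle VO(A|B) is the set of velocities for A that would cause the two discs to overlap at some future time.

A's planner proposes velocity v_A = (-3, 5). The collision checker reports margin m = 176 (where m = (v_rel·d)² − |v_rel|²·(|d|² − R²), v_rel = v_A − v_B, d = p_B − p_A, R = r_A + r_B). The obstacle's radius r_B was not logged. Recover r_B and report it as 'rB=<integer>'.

m = 176
d = (-21, 17);  v_rel = (-8, 4),  |v_rel|² = 80
v_rel×d = (-8)·(17) − (4)·(-21) = -52
since m = R²·80 − (-52)²:  R² = (2704 + 176) / 80 = 36
R = √36 = 6  ⇒  r_B = 6 − 1 = 5

rB=5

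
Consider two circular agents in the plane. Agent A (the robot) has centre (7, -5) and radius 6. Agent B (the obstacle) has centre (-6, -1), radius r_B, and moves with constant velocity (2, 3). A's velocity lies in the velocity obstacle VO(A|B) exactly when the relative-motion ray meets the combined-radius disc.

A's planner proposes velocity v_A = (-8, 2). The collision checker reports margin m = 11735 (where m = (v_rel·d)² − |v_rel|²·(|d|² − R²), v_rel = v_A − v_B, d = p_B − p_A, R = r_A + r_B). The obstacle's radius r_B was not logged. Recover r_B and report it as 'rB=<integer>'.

m = 11735
d = (-13, 4);  v_rel = (-10, -1),  |v_rel|² = 101
v_rel×d = (-10)·(4) − (-1)·(-13) = -53
since m = R²·101 − (-53)²:  R² = (2809 + 11735) / 101 = 144
R = √144 = 12  ⇒  r_B = 12 − 6 = 6

rB=6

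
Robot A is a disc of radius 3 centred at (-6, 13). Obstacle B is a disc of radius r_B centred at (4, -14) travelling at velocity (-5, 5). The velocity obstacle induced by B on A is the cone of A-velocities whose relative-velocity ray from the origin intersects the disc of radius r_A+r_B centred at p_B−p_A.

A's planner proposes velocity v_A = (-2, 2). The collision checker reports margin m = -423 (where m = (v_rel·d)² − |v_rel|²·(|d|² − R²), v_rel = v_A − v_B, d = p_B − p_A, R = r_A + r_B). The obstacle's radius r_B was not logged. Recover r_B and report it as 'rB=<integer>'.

m = -423
d = (10, -27);  v_rel = (3, -3),  |v_rel|² = 18
v_rel×d = (3)·(-27) − (-3)·(10) = -51
since m = R²·18 − (-51)²:  R² = (2601 + -423) / 18 = 121
R = √121 = 11  ⇒  r_B = 11 − 3 = 8

rB=8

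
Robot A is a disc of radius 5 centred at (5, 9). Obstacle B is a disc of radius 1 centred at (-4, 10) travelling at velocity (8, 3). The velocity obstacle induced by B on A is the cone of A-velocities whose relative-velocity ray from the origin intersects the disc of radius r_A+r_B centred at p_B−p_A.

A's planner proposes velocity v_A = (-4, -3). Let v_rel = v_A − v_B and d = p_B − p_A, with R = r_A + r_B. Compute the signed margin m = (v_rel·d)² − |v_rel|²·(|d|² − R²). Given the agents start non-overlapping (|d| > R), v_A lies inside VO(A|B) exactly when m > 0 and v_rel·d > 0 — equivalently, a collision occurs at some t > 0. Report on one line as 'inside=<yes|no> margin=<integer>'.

d = (-9, 1),  |d|² = 82;  R = 5+1 = 6,  c = 82−6² = 46
v_rel = (-12, -6),  |v_rel|² = 180;  v_rel·d = (-12)·(-9) + (-6)·(1) = 102
180·t² − 204·t + 46 = 0  ⇒  m = 102² − 180·46 = 2124
m = 2124 > 0,  v_rel·d = 102 > 0  ⇒  inside

inside=yes margin=2124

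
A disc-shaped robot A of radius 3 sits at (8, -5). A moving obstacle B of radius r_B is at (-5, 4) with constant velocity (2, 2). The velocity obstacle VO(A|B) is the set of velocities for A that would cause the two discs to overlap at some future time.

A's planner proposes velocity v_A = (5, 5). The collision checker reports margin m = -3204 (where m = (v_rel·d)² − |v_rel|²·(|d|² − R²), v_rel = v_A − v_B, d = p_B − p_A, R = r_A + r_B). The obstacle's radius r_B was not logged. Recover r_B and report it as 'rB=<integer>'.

m = -3204
d = (-13, 9);  v_rel = (3, 3),  |v_rel|² = 18
v_rel×d = (3)·(9) − (3)·(-13) = 66
since m = R²·18 − 66²:  R² = (4356 + -3204) / 18 = 64
R = √64 = 8  ⇒  r_B = 8 − 3 = 5

rB=5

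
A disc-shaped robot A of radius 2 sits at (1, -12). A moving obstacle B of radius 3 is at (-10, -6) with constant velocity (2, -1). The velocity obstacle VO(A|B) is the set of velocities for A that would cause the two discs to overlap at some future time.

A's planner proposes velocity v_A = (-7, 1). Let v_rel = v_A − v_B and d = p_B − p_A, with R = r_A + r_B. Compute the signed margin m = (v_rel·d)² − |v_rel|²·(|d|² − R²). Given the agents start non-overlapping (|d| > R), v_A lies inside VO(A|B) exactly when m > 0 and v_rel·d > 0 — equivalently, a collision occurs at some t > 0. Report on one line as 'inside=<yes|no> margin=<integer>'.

d = (-11, 6),  |d|² = 157;  R = 2+3 = 5,  c = 157−5² = 132
v_rel = (-9, 2),  |v_rel|² = 85;  v_rel·d = (-9)·(-11) + (2)·(6) = 111
85·t² − 222·t + 132 = 0  ⇒  m = 111² − 85·132 = 1101
m = 1101 > 0,  v_rel·d = 111 > 0  ⇒  inside

inside=yes margin=1101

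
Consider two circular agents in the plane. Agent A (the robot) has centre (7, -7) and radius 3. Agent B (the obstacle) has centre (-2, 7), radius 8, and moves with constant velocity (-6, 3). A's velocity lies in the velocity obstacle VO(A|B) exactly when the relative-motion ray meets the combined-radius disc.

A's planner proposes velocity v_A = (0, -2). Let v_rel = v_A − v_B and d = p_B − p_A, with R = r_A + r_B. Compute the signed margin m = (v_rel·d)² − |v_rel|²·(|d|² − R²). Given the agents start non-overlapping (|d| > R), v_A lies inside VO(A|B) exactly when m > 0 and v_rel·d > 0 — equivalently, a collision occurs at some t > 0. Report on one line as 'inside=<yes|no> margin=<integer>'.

d = (-9, 14),  |d|² = 277;  R = 3+8 = 11,  c = 277−11² = 156
v_rel = (6, -5),  |v_rel|² = 61;  v_rel·d = (6)·(-9) + (-5)·(14) = -124
61·t² + 248·t + 156 = 0  ⇒  m = (-124)² − 61·156 = 5860
m = 5860 > 0,  v_rel·d = -124 < 0  ⇒  outside

inside=no margin=5860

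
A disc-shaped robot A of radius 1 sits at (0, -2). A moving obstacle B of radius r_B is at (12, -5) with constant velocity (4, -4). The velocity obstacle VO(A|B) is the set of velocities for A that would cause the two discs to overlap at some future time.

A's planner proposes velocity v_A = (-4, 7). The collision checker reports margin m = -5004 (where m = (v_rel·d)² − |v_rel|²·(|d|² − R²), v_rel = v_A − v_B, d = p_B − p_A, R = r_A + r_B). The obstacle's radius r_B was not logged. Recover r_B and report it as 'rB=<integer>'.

m = -5004
d = (12, -3);  v_rel = (-8, 11),  |v_rel|² = 185
v_rel×d = (-8)·(-3) − (11)·(12) = -108
since m = R²·185 − (-108)²:  R² = (11664 + -5004) / 185 = 36
R = √36 = 6  ⇒  r_B = 6 − 1 = 5

rB=5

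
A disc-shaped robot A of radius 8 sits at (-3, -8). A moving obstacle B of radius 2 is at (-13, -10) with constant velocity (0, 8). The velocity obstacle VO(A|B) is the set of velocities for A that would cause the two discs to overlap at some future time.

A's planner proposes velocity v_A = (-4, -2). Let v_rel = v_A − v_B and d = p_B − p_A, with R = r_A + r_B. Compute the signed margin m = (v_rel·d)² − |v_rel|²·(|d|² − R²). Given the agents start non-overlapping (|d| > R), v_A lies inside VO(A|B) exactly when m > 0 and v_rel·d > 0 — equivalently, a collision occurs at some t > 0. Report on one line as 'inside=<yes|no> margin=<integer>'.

d = (-10, -2),  |d|² = 104;  R = 8+2 = 10,  c = 104−10² = 4
v_rel = (-4, -10),  |v_rel|² = 116;  v_rel·d = (-4)·(-10) + (-10)·(-2) = 60
116·t² − 120·t + 4 = 0  ⇒  m = 60² − 116·4 = 3136
m = 3136 > 0,  v_rel·d = 60 > 0  ⇒  inside

inside=yes margin=3136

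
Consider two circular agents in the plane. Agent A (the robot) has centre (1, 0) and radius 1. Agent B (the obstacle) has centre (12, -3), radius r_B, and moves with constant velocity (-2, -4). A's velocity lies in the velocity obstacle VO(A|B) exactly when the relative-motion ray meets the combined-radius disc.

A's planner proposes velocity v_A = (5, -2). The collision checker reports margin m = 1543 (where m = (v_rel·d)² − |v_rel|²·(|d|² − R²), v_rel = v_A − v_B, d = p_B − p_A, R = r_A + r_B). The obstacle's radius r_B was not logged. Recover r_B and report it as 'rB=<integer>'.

m = 1543
d = (11, -3);  v_rel = (7, 2),  |v_rel|² = 53
v_rel×d = (7)·(-3) − (2)·(11) = -43
since m = R²·53 − (-43)²:  R² = (1849 + 1543) / 53 = 64
R = √64 = 8  ⇒  r_B = 8 − 1 = 7

rB=7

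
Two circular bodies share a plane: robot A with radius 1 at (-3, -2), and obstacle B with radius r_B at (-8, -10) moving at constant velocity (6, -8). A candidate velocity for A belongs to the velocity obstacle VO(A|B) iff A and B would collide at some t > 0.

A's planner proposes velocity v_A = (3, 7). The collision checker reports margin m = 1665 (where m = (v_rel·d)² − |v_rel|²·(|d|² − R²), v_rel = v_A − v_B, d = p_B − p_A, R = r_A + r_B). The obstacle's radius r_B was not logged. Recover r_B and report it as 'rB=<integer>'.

m = 1665
d = (-5, -8);  v_rel = (-3, 15),  |v_rel|² = 234
v_rel×d = (-3)·(-8) − (15)·(-5) = 99
since m = R²·234 − 99²:  R² = (9801 + 1665) / 234 = 49
R = √49 = 7  ⇒  r_B = 7 − 1 = 6

rB=6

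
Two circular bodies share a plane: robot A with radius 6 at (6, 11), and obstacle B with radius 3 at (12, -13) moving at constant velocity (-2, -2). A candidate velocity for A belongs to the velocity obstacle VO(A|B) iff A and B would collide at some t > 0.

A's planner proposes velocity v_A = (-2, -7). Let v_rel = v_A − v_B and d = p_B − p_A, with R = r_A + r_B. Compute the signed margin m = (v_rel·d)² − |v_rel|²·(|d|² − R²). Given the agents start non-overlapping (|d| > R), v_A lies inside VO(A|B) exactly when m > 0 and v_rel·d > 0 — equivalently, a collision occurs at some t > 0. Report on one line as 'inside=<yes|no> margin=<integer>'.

d = (6, -24),  |d|² = 612;  R = 6+3 = 9,  c = 612−9² = 531
v_rel = (0, -5),  |v_rel|² = 25;  v_rel·d = (0)·(6) + (-5)·(-24) = 120
25·t² − 240·t + 531 = 0  ⇒  m = 120² − 25·531 = 1125
m = 1125 > 0,  v_rel·d = 120 > 0  ⇒  inside

inside=yes margin=1125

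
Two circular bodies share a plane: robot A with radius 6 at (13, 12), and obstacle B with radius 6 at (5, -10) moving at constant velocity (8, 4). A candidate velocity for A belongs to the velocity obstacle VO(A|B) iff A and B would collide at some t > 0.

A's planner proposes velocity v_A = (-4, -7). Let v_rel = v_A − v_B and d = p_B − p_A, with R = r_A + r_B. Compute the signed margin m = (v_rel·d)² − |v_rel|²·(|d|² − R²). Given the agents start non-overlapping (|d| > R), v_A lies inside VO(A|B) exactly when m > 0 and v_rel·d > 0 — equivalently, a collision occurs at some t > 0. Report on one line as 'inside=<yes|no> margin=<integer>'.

d = (-8, -22),  |d|² = 548;  R = 6+6 = 12,  c = 548−12² = 404
v_rel = (-12, -11),  |v_rel|² = 265;  v_rel·d = (-12)·(-8) + (-11)·(-22) = 338
265·t² − 676·t + 404 = 0  ⇒  m = 338² − 265·404 = 7184
m = 7184 > 0,  v_rel·d = 338 > 0  ⇒  inside

inside=yes margin=7184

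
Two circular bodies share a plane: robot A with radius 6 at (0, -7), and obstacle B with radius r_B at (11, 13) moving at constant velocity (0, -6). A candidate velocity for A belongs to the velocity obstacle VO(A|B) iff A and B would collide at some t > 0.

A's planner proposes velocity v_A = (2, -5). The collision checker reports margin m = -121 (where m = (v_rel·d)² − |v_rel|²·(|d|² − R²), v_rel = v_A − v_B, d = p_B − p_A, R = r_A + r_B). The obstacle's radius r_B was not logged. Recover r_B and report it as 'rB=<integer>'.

m = -121
d = (11, 20);  v_rel = (2, 1),  |v_rel|² = 5
v_rel×d = (2)·(20) − (1)·(11) = 29
since m = R²·5 − 29²:  R² = (841 + -121) / 5 = 144
R = √144 = 12  ⇒  r_B = 12 − 6 = 6

rB=6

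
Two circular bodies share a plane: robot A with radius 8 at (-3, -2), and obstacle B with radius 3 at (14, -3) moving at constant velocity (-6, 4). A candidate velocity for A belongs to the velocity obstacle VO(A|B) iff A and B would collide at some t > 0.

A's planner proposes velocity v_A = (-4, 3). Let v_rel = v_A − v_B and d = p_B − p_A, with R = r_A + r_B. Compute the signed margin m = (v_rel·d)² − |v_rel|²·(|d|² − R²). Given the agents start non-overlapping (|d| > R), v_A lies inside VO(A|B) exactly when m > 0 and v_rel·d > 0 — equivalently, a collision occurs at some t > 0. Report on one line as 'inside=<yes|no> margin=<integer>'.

d = (17, -1),  |d|² = 290;  R = 8+3 = 11,  c = 290−11² = 169
v_rel = (2, -1),  |v_rel|² = 5;  v_rel·d = (2)·(17) + (-1)·(-1) = 35
5·t² − 70·t + 169 = 0  ⇒  m = 35² − 5·169 = 380
m = 380 > 0,  v_rel·d = 35 > 0  ⇒  inside

inside=yes margin=380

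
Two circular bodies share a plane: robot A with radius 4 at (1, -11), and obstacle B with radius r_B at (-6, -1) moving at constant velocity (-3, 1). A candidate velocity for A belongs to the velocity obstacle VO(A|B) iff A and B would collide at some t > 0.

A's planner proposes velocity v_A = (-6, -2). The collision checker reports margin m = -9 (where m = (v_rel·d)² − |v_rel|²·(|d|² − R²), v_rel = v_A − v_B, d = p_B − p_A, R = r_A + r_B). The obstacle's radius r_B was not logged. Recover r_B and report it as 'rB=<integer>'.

m = -9
d = (-7, 10);  v_rel = (-3, -3),  |v_rel|² = 18
v_rel×d = (-3)·(10) − (-3)·(-7) = -51
since m = R²·18 − (-51)²:  R² = (2601 + -9) / 18 = 144
R = √144 = 12  ⇒  r_B = 12 − 4 = 8

rB=8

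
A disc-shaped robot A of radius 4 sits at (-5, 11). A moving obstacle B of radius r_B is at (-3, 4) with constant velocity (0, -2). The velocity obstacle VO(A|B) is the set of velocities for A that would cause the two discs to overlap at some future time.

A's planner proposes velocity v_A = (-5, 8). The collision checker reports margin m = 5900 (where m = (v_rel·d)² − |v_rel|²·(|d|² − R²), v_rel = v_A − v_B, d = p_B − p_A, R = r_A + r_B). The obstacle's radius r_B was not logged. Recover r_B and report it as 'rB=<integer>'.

m = 5900
d = (2, -7);  v_rel = (-5, 10),  |v_rel|² = 125
v_rel×d = (-5)·(-7) − (10)·(2) = 15
since m = R²·125 − 15²:  R² = (225 + 5900) / 125 = 49
R = √49 = 7  ⇒  r_B = 7 − 4 = 3

rB=3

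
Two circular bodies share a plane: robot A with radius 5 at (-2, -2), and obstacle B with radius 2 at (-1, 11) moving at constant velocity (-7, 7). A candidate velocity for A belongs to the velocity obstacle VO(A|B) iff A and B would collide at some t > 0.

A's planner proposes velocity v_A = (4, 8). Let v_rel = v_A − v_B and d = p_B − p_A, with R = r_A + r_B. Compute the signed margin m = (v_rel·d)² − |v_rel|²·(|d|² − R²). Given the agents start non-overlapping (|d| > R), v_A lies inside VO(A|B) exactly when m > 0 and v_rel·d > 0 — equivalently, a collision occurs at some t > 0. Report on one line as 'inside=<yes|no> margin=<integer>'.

d = (1, 13),  |d|² = 170;  R = 5+2 = 7,  c = 170−7² = 121
v_rel = (11, 1),  |v_rel|² = 122;  v_rel·d = (11)·(1) + (1)·(13) = 24
122·t² − 48·t + 121 = 0  ⇒  m = 24² − 122·121 = -14186
m = -14186 < 0,  v_rel·d = 24 > 0  ⇒  outside

inside=no margin=-14186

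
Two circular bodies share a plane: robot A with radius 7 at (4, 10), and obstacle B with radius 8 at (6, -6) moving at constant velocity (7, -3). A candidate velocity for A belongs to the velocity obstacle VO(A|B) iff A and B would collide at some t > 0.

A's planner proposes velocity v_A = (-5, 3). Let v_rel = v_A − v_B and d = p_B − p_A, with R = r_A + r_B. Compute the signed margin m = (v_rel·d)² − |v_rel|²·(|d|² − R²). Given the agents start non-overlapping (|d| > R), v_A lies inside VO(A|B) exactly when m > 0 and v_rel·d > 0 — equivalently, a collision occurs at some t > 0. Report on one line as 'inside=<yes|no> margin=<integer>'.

d = (2, -16),  |d|² = 260;  R = 7+8 = 15,  c = 260−15² = 35
v_rel = (-12, 6),  |v_rel|² = 180;  v_rel·d = (-12)·(2) + (6)·(-16) = -120
180·t² + 240·t + 35 = 0  ⇒  m = (-120)² − 180·35 = 8100
m = 8100 > 0,  v_rel·d = -120 < 0  ⇒  outside

inside=no margin=8100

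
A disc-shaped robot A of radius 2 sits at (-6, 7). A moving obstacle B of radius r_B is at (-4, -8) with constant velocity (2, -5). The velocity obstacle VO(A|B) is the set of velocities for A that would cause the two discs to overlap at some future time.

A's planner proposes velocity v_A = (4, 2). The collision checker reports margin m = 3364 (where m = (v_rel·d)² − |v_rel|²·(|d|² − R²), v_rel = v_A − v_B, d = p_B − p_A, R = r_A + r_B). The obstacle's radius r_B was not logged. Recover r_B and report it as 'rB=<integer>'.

m = 3364
d = (2, -15);  v_rel = (2, 7),  |v_rel|² = 53
v_rel×d = (2)·(-15) − (7)·(2) = -44
since m = R²·53 − (-44)²:  R² = (1936 + 3364) / 53 = 100
R = √100 = 10  ⇒  r_B = 10 − 2 = 8

rB=8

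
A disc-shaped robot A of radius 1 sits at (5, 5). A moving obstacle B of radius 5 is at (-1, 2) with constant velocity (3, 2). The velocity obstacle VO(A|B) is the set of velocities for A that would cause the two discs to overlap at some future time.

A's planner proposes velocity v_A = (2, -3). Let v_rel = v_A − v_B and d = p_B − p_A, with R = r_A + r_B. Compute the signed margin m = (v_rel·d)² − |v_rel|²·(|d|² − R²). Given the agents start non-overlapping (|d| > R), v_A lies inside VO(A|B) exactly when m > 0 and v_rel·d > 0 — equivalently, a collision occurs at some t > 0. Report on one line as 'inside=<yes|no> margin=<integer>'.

d = (-6, -3),  |d|² = 45;  R = 1+5 = 6,  c = 45−6² = 9
v_rel = (-1, -5),  |v_rel|² = 26;  v_rel·d = (-1)·(-6) + (-5)·(-3) = 21
26·t² − 42·t + 9 = 0  ⇒  m = 21² − 26·9 = 207
m = 207 > 0,  v_rel·d = 21 > 0  ⇒  inside

inside=yes margin=207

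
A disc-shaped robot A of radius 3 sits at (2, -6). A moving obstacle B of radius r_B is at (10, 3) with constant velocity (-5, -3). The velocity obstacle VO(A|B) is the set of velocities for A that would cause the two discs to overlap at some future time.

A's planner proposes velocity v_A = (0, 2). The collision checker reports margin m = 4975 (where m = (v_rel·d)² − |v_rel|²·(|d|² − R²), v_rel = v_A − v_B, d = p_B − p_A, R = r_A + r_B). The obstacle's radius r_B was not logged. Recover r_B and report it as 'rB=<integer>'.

m = 4975
d = (8, 9);  v_rel = (5, 5),  |v_rel|² = 50
v_rel×d = (5)·(9) − (5)·(8) = 5
since m = R²·50 − 5²:  R² = (25 + 4975) / 50 = 100
R = √100 = 10  ⇒  r_B = 10 − 3 = 7

rB=7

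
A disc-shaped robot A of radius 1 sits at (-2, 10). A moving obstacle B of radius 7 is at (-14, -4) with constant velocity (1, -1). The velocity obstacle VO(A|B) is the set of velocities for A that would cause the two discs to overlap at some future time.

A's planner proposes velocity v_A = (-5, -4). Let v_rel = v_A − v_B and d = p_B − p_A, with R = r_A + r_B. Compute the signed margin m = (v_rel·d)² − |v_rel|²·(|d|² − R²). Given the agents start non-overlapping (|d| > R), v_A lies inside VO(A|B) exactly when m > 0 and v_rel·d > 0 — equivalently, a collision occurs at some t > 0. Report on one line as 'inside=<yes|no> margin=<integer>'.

d = (-12, -14),  |d|² = 340;  R = 1+7 = 8,  c = 340−8² = 276
v_rel = (-6, -3),  |v_rel|² = 45;  v_rel·d = (-6)·(-12) + (-3)·(-14) = 114
45·t² − 228·t + 276 = 0  ⇒  m = 114² − 45·276 = 576
m = 576 > 0,  v_rel·d = 114 > 0  ⇒  inside

inside=yes margin=576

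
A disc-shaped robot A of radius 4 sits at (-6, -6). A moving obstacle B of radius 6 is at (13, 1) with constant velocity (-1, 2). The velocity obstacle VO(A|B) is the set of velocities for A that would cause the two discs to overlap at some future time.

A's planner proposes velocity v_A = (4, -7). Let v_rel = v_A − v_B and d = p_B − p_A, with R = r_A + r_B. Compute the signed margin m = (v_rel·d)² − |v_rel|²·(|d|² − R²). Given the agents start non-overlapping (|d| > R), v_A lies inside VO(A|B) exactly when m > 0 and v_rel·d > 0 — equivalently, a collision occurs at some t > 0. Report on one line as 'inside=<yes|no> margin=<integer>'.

d = (19, 7),  |d|² = 410;  R = 4+6 = 10,  c = 410−10² = 310
v_rel = (5, -9),  |v_rel|² = 106;  v_rel·d = (5)·(19) + (-9)·(7) = 32
106·t² − 64·t + 310 = 0  ⇒  m = 32² − 106·310 = -31836
m = -31836 < 0,  v_rel·d = 32 > 0  ⇒  outside

inside=no margin=-31836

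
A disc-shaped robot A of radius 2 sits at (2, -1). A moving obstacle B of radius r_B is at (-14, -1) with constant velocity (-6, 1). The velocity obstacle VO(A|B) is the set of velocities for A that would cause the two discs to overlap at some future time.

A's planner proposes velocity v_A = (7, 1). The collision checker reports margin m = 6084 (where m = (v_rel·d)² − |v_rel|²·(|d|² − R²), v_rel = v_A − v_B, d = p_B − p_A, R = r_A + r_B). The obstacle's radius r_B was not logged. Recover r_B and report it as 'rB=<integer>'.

m = 6084
d = (-16, 0);  v_rel = (13, 0),  |v_rel|² = 169
v_rel×d = (13)·(0) − (0)·(-16) = 0
since m = R²·169 − 0²:  R² = (0 + 6084) / 169 = 36
R = √36 = 6  ⇒  r_B = 6 − 2 = 4

rB=4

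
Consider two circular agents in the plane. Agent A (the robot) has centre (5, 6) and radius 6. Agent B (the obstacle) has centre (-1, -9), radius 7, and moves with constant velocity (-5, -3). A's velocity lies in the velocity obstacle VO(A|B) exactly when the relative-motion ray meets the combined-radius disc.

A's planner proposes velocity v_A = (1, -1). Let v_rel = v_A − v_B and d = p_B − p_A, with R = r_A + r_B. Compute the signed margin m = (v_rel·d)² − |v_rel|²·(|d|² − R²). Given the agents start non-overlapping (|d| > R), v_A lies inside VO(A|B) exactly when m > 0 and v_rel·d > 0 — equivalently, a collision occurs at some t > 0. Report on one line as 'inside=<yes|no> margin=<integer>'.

d = (-6, -15),  |d|² = 261;  R = 6+7 = 13,  c = 261−13² = 92
v_rel = (6, 2),  |v_rel|² = 40;  v_rel·d = (6)·(-6) + (2)·(-15) = -66
40·t² + 132·t + 92 = 0  ⇒  m = (-66)² − 40·92 = 676
m = 676 > 0,  v_rel·d = -66 < 0  ⇒  outside

inside=no margin=676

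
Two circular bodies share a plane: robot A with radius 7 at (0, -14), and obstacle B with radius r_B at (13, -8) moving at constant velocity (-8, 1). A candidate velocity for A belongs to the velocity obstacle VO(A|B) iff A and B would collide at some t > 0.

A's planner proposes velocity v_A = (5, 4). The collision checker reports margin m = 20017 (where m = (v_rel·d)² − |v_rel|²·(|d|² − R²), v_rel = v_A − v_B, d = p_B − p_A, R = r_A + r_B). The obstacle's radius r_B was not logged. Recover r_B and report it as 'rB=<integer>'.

m = 20017
d = (13, 6);  v_rel = (13, 3),  |v_rel|² = 178
v_rel×d = (13)·(6) − (3)·(13) = 39
since m = R²·178 − 39²:  R² = (1521 + 20017) / 178 = 121
R = √121 = 11  ⇒  r_B = 11 − 7 = 4

rB=4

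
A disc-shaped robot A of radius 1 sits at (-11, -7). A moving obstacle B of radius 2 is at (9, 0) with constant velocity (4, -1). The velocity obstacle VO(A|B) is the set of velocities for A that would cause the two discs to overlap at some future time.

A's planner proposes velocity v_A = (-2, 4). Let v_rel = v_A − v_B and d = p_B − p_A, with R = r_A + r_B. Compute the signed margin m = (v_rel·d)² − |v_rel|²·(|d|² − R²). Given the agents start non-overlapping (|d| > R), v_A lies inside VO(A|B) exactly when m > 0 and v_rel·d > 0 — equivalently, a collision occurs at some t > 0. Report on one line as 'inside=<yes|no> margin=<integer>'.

d = (20, 7),  |d|² = 449;  R = 1+2 = 3,  c = 449−3² = 440
v_rel = (-6, 5),  |v_rel|² = 61;  v_rel·d = (-6)·(20) + (5)·(7) = -85
61·t² + 170·t + 440 = 0  ⇒  m = (-85)² − 61·440 = -19615
m = -19615 < 0,  v_rel·d = -85 < 0  ⇒  outside

inside=no margin=-19615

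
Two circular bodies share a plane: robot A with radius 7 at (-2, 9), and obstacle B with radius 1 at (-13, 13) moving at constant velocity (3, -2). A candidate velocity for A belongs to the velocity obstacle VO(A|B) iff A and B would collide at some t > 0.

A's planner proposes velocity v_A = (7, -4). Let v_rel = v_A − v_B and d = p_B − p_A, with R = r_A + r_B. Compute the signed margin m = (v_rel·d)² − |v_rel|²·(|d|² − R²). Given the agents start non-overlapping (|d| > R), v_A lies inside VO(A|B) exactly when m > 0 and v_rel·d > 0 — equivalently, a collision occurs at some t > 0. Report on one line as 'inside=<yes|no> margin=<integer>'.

d = (-11, 4),  |d|² = 137;  R = 7+1 = 8,  c = 137−8² = 73
v_rel = (4, -2),  |v_rel|² = 20;  v_rel·d = (4)·(-11) + (-2)·(4) = -52
20·t² + 104·t + 73 = 0  ⇒  m = (-52)² − 20·73 = 1244
m = 1244 > 0,  v_rel·d = -52 < 0  ⇒  outside

inside=no margin=1244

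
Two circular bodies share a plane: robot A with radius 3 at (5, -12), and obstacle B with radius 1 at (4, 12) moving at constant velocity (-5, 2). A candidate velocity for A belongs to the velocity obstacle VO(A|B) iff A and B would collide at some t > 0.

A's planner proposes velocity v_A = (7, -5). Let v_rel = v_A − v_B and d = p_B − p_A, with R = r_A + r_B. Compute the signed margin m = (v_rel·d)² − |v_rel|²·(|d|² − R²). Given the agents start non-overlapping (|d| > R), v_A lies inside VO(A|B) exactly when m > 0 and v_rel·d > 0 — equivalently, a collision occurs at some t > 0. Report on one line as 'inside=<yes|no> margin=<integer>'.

d = (-1, 24),  |d|² = 577;  R = 3+1 = 4,  c = 577−4² = 561
v_rel = (12, -7),  |v_rel|² = 193;  v_rel·d = (12)·(-1) + (-7)·(24) = -180
193·t² + 360·t + 561 = 0  ⇒  m = (-180)² − 193·561 = -75873
m = -75873 < 0,  v_rel·d = -180 < 0  ⇒  outside

inside=no margin=-75873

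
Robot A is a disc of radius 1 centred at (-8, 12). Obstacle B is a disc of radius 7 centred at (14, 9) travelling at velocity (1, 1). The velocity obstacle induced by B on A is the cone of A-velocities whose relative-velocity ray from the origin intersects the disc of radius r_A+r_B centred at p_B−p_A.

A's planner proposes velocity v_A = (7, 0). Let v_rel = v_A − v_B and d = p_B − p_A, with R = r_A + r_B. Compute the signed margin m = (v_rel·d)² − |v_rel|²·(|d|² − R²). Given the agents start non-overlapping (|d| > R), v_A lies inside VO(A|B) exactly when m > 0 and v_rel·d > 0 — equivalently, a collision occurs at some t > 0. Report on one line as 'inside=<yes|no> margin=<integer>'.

d = (22, -3),  |d|² = 493;  R = 1+7 = 8,  c = 493−8² = 429
v_rel = (6, -1),  |v_rel|² = 37;  v_rel·d = (6)·(22) + (-1)·(-3) = 135
37·t² − 270·t + 429 = 0  ⇒  m = 135² − 37·429 = 2352
m = 2352 > 0,  v_rel·d = 135 > 0  ⇒  inside

inside=yes margin=2352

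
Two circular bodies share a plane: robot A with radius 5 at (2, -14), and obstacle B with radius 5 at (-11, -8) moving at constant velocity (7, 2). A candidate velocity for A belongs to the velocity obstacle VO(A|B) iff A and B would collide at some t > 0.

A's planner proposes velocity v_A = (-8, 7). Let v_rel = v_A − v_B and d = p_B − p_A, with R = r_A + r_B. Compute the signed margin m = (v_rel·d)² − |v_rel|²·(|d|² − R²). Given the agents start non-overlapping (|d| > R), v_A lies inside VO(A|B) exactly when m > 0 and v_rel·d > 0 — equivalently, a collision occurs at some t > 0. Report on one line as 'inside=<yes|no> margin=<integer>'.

d = (-13, 6),  |d|² = 205;  R = 5+5 = 10,  c = 205−10² = 105
v_rel = (-15, 5),  |v_rel|² = 250;  v_rel·d = (-15)·(-13) + (5)·(6) = 225
250·t² − 450·t + 105 = 0  ⇒  m = 225² − 250·105 = 24375
m = 24375 > 0,  v_rel·d = 225 > 0  ⇒  inside

inside=yes margin=24375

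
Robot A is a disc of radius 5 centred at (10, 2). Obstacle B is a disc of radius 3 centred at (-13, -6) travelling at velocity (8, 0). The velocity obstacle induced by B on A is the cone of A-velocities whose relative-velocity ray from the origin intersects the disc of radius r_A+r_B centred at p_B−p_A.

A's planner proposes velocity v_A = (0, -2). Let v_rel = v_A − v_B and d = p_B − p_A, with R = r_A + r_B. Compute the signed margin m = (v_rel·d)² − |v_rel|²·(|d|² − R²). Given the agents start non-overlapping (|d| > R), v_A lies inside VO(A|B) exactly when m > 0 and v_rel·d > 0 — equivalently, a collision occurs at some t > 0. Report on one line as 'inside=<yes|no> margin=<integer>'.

d = (-23, -8),  |d|² = 593;  R = 5+3 = 8,  c = 593−8² = 529
v_rel = (-8, -2),  |v_rel|² = 68;  v_rel·d = (-8)·(-23) + (-2)·(-8) = 200
68·t² − 400·t + 529 = 0  ⇒  m = 200² − 68·529 = 4028
m = 4028 > 0,  v_rel·d = 200 > 0  ⇒  inside

inside=yes margin=4028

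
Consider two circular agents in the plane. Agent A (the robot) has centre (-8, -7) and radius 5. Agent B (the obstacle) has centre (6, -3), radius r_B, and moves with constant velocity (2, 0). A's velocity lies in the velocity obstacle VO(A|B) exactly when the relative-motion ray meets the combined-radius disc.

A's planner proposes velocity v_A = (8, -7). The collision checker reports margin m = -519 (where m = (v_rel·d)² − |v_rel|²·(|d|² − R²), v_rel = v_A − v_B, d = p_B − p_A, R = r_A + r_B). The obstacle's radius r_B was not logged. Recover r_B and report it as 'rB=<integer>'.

m = -519
d = (14, 4);  v_rel = (6, -7),  |v_rel|² = 85
v_rel×d = (6)·(4) − (-7)·(14) = 122
since m = R²·85 − 122²:  R² = (14884 + -519) / 85 = 169
R = √169 = 13  ⇒  r_B = 13 − 5 = 8

rB=8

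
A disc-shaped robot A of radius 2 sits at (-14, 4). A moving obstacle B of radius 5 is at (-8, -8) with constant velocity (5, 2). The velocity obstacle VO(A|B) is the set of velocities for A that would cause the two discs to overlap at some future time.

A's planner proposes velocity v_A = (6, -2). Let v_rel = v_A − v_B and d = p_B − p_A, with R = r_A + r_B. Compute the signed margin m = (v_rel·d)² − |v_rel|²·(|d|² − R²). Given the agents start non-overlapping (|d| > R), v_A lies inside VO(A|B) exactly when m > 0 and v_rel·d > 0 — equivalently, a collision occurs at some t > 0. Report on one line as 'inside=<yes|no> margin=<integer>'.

d = (6, -12),  |d|² = 180;  R = 2+5 = 7,  c = 180−7² = 131
v_rel = (1, -4),  |v_rel|² = 17;  v_rel·d = (1)·(6) + (-4)·(-12) = 54
17·t² − 108·t + 131 = 0  ⇒  m = 54² − 17·131 = 689
m = 689 > 0,  v_rel·d = 54 > 0  ⇒  inside

inside=yes margin=689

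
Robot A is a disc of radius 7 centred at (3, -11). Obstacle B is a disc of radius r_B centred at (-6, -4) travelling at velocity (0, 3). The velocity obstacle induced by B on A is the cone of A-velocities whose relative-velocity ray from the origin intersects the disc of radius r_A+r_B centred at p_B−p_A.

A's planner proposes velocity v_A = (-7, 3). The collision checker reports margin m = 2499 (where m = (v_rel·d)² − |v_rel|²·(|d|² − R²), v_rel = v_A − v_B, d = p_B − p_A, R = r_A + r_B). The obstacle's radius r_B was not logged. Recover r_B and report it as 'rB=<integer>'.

m = 2499
d = (-9, 7);  v_rel = (-7, 0),  |v_rel|² = 49
v_rel×d = (-7)·(7) − (0)·(-9) = -49
since m = R²·49 − (-49)²:  R² = (2401 + 2499) / 49 = 100
R = √100 = 10  ⇒  r_B = 10 − 7 = 3

rB=3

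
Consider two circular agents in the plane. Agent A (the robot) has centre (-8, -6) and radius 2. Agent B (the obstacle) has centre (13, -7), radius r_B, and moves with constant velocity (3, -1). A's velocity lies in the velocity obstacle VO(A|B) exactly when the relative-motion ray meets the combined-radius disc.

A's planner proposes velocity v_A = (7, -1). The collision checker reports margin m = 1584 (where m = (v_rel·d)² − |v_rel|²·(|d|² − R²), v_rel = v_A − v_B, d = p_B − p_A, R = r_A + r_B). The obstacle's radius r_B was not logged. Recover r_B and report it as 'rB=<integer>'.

m = 1584
d = (21, -1);  v_rel = (4, 0),  |v_rel|² = 16
v_rel×d = (4)·(-1) − (0)·(21) = -4
since m = R²·16 − (-4)²:  R² = (16 + 1584) / 16 = 100
R = √100 = 10  ⇒  r_B = 10 − 2 = 8

rB=8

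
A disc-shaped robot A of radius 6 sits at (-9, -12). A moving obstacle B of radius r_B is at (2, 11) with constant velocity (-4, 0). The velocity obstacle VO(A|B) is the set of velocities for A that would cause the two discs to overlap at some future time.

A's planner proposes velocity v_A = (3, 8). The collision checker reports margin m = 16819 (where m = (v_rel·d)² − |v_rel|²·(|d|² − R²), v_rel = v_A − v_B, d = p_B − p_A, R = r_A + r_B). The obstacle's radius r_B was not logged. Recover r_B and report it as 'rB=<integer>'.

m = 16819
d = (11, 23);  v_rel = (7, 8),  |v_rel|² = 113
v_rel×d = (7)·(23) − (8)·(11) = 73
since m = R²·113 − 73²:  R² = (5329 + 16819) / 113 = 196
R = √196 = 14  ⇒  r_B = 14 − 6 = 8

rB=8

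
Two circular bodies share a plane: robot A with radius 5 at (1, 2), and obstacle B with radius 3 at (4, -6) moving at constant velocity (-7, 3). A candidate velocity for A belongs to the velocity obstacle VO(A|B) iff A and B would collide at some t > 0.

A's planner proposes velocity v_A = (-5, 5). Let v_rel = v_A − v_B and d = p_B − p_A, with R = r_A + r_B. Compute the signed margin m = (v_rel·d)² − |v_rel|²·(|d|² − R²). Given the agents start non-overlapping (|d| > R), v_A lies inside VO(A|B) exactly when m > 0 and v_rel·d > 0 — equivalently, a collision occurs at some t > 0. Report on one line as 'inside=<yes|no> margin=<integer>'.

d = (3, -8),  |d|² = 73;  R = 5+3 = 8,  c = 73−8² = 9
v_rel = (2, 2),  |v_rel|² = 8;  v_rel·d = (2)·(3) + (2)·(-8) = -10
8·t² + 20·t + 9 = 0  ⇒  m = (-10)² − 8·9 = 28
m = 28 > 0,  v_rel·d = -10 < 0  ⇒  outside

inside=no margin=28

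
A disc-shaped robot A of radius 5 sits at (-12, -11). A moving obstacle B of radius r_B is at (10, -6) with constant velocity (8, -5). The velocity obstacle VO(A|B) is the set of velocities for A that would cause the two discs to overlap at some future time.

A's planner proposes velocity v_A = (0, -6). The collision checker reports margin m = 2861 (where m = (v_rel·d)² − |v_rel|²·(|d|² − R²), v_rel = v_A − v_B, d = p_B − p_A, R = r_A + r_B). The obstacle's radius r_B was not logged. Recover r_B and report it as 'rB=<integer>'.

m = 2861
d = (22, 5);  v_rel = (-8, -1),  |v_rel|² = 65
v_rel×d = (-8)·(5) − (-1)·(22) = -18
since m = R²·65 − (-18)²:  R² = (324 + 2861) / 65 = 49
R = √49 = 7  ⇒  r_B = 7 − 5 = 2

rB=2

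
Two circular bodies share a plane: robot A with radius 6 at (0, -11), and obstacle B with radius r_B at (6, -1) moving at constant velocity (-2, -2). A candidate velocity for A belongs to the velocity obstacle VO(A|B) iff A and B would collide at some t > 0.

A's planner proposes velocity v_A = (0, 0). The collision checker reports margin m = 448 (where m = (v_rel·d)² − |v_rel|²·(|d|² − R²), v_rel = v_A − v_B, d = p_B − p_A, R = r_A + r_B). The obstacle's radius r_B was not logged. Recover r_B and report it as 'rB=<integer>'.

m = 448
d = (6, 10);  v_rel = (2, 2),  |v_rel|² = 8
v_rel×d = (2)·(10) − (2)·(6) = 8
since m = R²·8 − 8²:  R² = (64 + 448) / 8 = 64
R = √64 = 8  ⇒  r_B = 8 − 6 = 2

rB=2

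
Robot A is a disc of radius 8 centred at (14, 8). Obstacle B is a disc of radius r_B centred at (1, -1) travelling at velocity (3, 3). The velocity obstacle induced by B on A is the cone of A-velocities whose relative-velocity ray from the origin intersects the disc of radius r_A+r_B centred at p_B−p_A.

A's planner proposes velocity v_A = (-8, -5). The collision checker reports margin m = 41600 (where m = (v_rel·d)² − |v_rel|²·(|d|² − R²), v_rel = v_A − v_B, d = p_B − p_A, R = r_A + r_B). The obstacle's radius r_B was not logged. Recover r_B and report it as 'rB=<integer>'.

m = 41600
d = (-13, -9);  v_rel = (-11, -8),  |v_rel|² = 185
v_rel×d = (-11)·(-9) − (-8)·(-13) = -5
since m = R²·185 − (-5)²:  R² = (25 + 41600) / 185 = 225
R = √225 = 15  ⇒  r_B = 15 − 8 = 7

rB=7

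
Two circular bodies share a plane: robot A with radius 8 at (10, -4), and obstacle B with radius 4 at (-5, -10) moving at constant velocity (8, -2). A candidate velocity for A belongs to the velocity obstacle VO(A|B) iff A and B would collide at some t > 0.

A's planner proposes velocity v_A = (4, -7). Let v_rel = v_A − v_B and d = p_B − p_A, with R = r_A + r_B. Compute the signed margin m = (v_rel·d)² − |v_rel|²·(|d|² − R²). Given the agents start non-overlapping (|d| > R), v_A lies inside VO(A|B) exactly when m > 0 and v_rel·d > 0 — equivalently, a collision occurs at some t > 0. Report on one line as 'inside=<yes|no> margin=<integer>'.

d = (-15, -6),  |d|² = 261;  R = 8+4 = 12,  c = 261−12² = 117
v_rel = (-4, -5),  |v_rel|² = 41;  v_rel·d = (-4)·(-15) + (-5)·(-6) = 90
41·t² − 180·t + 117 = 0  ⇒  m = 90² − 41·117 = 3303
m = 3303 > 0,  v_rel·d = 90 > 0  ⇒  inside

inside=yes margin=3303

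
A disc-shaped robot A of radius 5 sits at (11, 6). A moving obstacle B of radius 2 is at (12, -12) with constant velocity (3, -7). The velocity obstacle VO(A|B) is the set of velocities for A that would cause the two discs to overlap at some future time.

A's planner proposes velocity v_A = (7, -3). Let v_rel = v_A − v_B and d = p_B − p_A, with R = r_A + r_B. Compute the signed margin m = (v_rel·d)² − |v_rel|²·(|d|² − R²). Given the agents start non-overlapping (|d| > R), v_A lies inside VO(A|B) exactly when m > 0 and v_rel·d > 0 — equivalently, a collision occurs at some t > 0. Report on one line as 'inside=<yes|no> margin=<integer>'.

d = (1, -18),  |d|² = 325;  R = 5+2 = 7,  c = 325−7² = 276
v_rel = (4, 4),  |v_rel|² = 32;  v_rel·d = (4)·(1) + (4)·(-18) = -68
32·t² + 136·t + 276 = 0  ⇒  m = (-68)² − 32·276 = -4208
m = -4208 < 0,  v_rel·d = -68 < 0  ⇒  outside

inside=no margin=-4208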